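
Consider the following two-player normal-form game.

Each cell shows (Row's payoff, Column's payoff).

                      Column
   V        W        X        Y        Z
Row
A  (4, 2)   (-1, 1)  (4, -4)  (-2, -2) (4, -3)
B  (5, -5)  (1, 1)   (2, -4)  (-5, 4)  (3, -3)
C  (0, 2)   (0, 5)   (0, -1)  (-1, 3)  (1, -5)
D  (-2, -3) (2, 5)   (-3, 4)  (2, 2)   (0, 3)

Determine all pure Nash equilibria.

(A, V): Row can switch to B (4 → 5). Not NE.
(A, W): Row can switch to B (-1 → 1). Not NE.
(A, X): Column can switch to V (-4 → 2). Not NE.
(A, Y): Row can switch to C (-2 → -1). Not NE.
(A, Z): Column can switch to V (-3 → 2). Not NE.
(B, V): Column can switch to W (-5 → 1). Not NE.
(B, W): Row can switch to D (1 → 2). Not NE.
(B, X): Row can switch to A (2 → 4). Not NE.
(B, Y): Row can switch to A (-5 → -2). Not NE.
(B, Z): Row can switch to A (3 → 4). Not NE.
(C, V): Row can switch to A (0 → 4). Not NE.
(C, W): Row can switch to B (0 → 1). Not NE.
(D, W): Row gets 2, best alternative 1; Column gets 5, best alternative 4. No profitable deviation — NE.
(The remaining 7 profiles each have a profitable deviation by the same check.)

Pure NE: (D, W)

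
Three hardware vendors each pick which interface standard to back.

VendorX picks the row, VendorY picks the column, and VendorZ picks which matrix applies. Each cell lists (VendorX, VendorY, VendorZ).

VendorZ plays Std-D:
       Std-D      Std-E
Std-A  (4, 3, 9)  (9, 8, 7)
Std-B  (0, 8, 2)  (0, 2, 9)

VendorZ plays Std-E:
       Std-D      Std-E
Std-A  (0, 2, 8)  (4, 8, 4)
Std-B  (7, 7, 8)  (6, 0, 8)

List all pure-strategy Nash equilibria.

VendorX against (Std-D, Std-D): payoffs 4, 0 → best response Std-A.
VendorX against (Std-D, Std-E): payoffs 0, 7 → best response Std-B.
VendorX against (Std-E, Std-D): payoffs 9, 0 → best response Std-A.
VendorX against (Std-E, Std-E): payoffs 4, 6 → best response Std-B.
VendorY against (Std-A, Std-D): payoffs 3, 8 → best response Std-E.
VendorY against (Std-A, Std-E): payoffs 2, 8 → best response Std-E.
VendorY against (Std-B, Std-D): payoffs 8, 2 → best response Std-D.
VendorY against (Std-B, Std-E): payoffs 7, 0 → best response Std-D.
VendorZ against (Std-A, Std-D): payoffs 9, 8 → best response Std-D.
VendorZ against (Std-A, Std-E): payoffs 7, 4 → best response Std-D.
VendorZ against (Std-B, Std-D): payoffs 2, 8 → best response Std-E.
VendorZ against (Std-B, Std-E): payoffs 9, 8 → best response Std-D.
Mutual best responses: (Std-A, Std-E, Std-D); (Std-B, Std-D, Std-E).

(Std-A, Std-E, Std-D), (Std-B, Std-D, Std-E)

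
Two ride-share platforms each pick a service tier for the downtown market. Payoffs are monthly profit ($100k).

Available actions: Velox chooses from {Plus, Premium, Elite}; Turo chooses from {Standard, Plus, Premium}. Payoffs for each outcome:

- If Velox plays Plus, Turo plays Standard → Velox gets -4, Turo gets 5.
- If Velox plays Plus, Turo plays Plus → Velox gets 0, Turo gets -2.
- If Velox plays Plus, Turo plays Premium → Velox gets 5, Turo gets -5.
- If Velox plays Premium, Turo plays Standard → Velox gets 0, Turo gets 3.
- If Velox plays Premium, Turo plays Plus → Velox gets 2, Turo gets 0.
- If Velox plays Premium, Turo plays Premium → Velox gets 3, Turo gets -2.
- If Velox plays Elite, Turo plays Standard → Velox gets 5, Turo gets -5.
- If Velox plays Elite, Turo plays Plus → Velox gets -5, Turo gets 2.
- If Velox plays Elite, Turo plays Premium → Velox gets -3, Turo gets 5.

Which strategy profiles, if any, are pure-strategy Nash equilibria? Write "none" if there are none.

Velox against Standard: payoffs -4, 0, 5 → best response Elite.
Velox against Plus: payoffs 0, 2, -5 → best response Premium.
Velox against Premium: payoffs 5, 3, -3 → best response Plus.
Turo against Plus: payoffs 5, -2, -5 → best response Standard.
Turo against Premium: payoffs 3, 0, -2 → best response Standard.
Turo against Elite: payoffs -5, 2, 5 → best response Premium.
No profile is a mutual best response for all players.

There is no pure-strategy Nash equilibrium.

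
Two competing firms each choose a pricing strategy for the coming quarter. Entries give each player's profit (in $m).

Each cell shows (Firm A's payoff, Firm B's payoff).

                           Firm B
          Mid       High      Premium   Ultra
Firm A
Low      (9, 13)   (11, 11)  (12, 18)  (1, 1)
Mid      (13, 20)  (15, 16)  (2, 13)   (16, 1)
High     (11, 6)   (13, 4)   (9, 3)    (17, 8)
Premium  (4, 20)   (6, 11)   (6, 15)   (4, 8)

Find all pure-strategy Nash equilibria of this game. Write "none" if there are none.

For each strategy profile, look for a profitable unilateral deviation.
(Low, Mid): Firm A can switch to Mid (9 → 13). Not NE.
(Low, High): Firm A can switch to Mid (11 → 15). Not NE.
(Low, Premium): Firm A gets 12, best alternative 9; Firm B gets 18, best alternative 13. No profitable deviation — NE.
(Low, Ultra): Firm A can switch to Mid (1 → 16). Not NE.
(Mid, Mid): Firm A gets 13, best alternative 11; Firm B gets 20, best alternative 16. No profitable deviation — NE.
(Mid, High): Firm B can switch to Mid (16 → 20). Not NE.
(Mid, Premium): Firm A can switch to Low (2 → 12). Not NE.
(Mid, Ultra): Firm A can switch to High (16 → 17). Not NE.
(High, Mid): Firm A can switch to Mid (11 → 13). Not NE.
(High, High): Firm A can switch to Mid (13 → 15). Not NE.
(High, Premium): Firm A can switch to Low (9 → 12). Not NE.
(High, Ultra): Firm A gets 17, best alternative 16; Firm B gets 8, best alternative 6. No profitable deviation — NE.
(Premium, Mid): Firm A can switch to Low (4 → 9). Not NE.
(Premium, High): Firm A can switch to Low (6 → 11). Not NE.
(Premium, Premium): Firm A can switch to Low (6 → 12). Not NE.
(The remaining 1 profile has a profitable deviation by the same check.)

Pure-strategy Nash equilibria: (Low, Premium) and (Mid, Mid) and (High, Ultra)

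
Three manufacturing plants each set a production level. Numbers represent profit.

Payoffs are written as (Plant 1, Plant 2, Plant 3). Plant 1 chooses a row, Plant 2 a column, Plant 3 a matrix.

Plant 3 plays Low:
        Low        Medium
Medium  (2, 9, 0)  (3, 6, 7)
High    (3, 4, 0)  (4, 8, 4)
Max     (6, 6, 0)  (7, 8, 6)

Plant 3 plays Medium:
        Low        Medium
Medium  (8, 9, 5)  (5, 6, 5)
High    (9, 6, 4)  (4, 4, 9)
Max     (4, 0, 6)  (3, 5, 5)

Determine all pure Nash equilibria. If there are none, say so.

The pure Nash equilibria are (High, Low, Medium), (Max, Medium, Low).

Plant 1 against (Low, Low): payoffs 2, 3, 6 → best response Max.
Plant 1 against (Low, Medium): payoffs 8, 9, 4 → best response High.
Plant 1 against (Medium, Low): payoffs 3, 4, 7 → best response Max.
Plant 1 against (Medium, Medium): payoffs 5, 4, 3 → best response Medium.
Plant 2 against (Medium, Low): payoffs 9, 6 → best response Low.
Plant 2 against (Medium, Medium): payoffs 9, 6 → best response Low.
Plant 2 against (High, Low): payoffs 4, 8 → best response Medium.
Plant 2 against (High, Medium): payoffs 6, 4 → best response Low.
Plant 2 against (Max, Low): payoffs 6, 8 → best response Medium.
Plant 2 against (Max, Medium): payoffs 0, 5 → best response Medium.
Plant 3 against (Medium, Low): payoffs 0, 5 → best response Medium.
Plant 3 against (Medium, Medium): payoffs 7, 5 → best response Low.
Plant 3 against (High, Low): payoffs 0, 4 → best response Medium.
Plant 3 against (High, Medium): payoffs 4, 9 → best response Medium.
Plant 3 against (Max, Low): payoffs 0, 6 → best response Medium.
Plant 3 against (Max, Medium): payoffs 6, 5 → best response Low.
Mutual best responses: (High, Low, Medium); (Max, Medium, Low).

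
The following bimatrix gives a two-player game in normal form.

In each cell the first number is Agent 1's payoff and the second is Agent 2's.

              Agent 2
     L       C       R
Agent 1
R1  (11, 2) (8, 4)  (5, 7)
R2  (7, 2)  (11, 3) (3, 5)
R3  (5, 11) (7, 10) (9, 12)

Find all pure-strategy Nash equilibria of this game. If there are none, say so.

Agent 1 against L: payoffs 11, 7, 5 → best response R1.
Agent 1 against C: payoffs 8, 11, 7 → best response R2.
Agent 1 against R: payoffs 5, 3, 9 → best response R3.
Agent 2 against R1: payoffs 2, 4, 7 → best response R.
Agent 2 against R2: payoffs 2, 3, 5 → best response R.
Agent 2 against R3: payoffs 11, 10, 12 → best response R.
Mutual best responses: (R3, R).

Pure NE: (R3, R)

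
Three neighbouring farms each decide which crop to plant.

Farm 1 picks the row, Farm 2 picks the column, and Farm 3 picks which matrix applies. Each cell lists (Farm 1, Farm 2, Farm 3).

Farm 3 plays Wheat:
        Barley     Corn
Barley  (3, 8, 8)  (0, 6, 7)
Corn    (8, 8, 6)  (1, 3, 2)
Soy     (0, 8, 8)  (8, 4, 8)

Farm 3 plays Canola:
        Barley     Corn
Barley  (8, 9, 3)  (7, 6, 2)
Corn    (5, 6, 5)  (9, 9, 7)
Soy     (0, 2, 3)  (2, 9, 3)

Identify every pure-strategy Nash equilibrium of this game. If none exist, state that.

(Corn, Barley, Wheat) and (Corn, Corn, Canola)

Farm 1 against (Barley, Wheat): payoffs 3, 8, 0 → best response Corn.
Farm 1 against (Barley, Canola): payoffs 8, 5, 0 → best response Barley.
Farm 1 against (Corn, Wheat): payoffs 0, 1, 8 → best response Soy.
Farm 1 against (Corn, Canola): payoffs 7, 9, 2 → best response Corn.
Farm 2 against (Barley, Wheat): payoffs 8, 6 → best response Barley.
Farm 2 against (Barley, Canola): payoffs 9, 6 → best response Barley.
Farm 2 against (Corn, Wheat): payoffs 8, 3 → best response Barley.
Farm 2 against (Corn, Canola): payoffs 6, 9 → best response Corn.
Farm 2 against (Soy, Wheat): payoffs 8, 4 → best response Barley.
Farm 2 against (Soy, Canola): payoffs 2, 9 → best response Corn.
Farm 3 against (Barley, Barley): payoffs 8, 3 → best response Wheat.
Farm 3 against (Barley, Corn): payoffs 7, 2 → best response Wheat.
Farm 3 against (Corn, Barley): payoffs 6, 5 → best response Wheat.
Farm 3 against (Corn, Corn): payoffs 2, 7 → best response Canola.
Farm 3 against (Soy, Barley): payoffs 8, 3 → best response Wheat.
Farm 3 against (Soy, Corn): payoffs 8, 3 → best response Wheat.
Mutual best responses: (Corn, Barley, Wheat); (Corn, Corn, Canola).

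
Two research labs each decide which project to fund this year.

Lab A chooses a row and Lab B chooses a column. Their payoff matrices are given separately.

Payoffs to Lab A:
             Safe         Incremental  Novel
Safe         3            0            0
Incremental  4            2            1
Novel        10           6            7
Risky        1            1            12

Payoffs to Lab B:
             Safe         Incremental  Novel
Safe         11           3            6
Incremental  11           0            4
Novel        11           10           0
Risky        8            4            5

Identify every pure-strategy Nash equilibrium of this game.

The unique pure-strategy Nash equilibrium is (Novel, Safe).

(Safe, Safe): Lab A can switch to Incremental (3 → 4). Not NE.
(Safe, Incremental): Lab A can switch to Incremental (0 → 2). Not NE.
(Safe, Novel): Lab A can switch to Incremental (0 → 1). Not NE.
(Incremental, Safe): Lab A can switch to Novel (4 → 10). Not NE.
(Incremental, Incremental): Lab A can switch to Novel (2 → 6). Not NE.
(Incremental, Novel): Lab A can switch to Novel (1 → 7). Not NE.
(Novel, Safe): Lab A gets 10, best alternative 4; Lab B gets 11, best alternative 10. No profitable deviation — NE.
(The remaining 5 profiles each have a profitable deviation by the same check.)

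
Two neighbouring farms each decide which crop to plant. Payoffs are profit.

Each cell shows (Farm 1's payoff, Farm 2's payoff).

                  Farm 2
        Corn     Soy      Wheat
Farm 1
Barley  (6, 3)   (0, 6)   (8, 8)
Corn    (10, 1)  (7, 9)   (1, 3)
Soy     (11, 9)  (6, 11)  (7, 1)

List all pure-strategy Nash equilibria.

(Barley, Corn): Farm 1 can switch to Corn (6 → 10). Not NE.
(Barley, Soy): Farm 1 can switch to Corn (0 → 7). Not NE.
(Barley, Wheat): Farm 1 gets 8, best alternative 7; Farm 2 gets 8, best alternative 6. No profitable deviation — NE.
(Corn, Corn): Farm 1 can switch to Soy (10 → 11). Not NE.
(Corn, Soy): Farm 1 gets 7, best alternative 6; Farm 2 gets 9, best alternative 3. No profitable deviation — NE.
(Corn, Wheat): Farm 1 can switch to Barley (1 → 8). Not NE.
(Soy, Corn): Farm 2 can switch to Soy (9 → 11). Not NE.
(Soy, Soy): Farm 1 can switch to Corn (6 → 7). Not NE.
(Soy, Wheat): Farm 1 can switch to Barley (7 → 8). Not NE.

Pure-strategy Nash equilibria: (Barley, Wheat), (Corn, Soy)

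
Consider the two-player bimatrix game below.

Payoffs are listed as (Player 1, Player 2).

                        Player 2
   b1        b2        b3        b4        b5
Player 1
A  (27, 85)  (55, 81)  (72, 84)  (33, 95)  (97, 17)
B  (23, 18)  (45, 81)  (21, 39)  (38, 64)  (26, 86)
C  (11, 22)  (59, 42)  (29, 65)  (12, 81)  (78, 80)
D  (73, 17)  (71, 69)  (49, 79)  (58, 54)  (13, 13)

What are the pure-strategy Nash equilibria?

This game has no pure Nash equilibrium.

(A, b1): Player 1 can switch to D (27 → 73). Not NE.
(A, b2): Player 1 can switch to C (55 → 59). Not NE.
(A, b3): Player 2 can switch to b1 (84 → 85). Not NE.
(A, b4): Player 1 can switch to B (33 → 38). Not NE.
(A, b5): Player 2 can switch to b1 (17 → 85). Not NE.
(B, b1): Player 1 can switch to A (23 → 27). Not NE.
(B, b2): Player 1 can switch to A (45 → 55). Not NE.
(B, b3): Player 1 can switch to A (21 → 72). Not NE.
(The remaining 12 profiles each have a profitable deviation by the same check.)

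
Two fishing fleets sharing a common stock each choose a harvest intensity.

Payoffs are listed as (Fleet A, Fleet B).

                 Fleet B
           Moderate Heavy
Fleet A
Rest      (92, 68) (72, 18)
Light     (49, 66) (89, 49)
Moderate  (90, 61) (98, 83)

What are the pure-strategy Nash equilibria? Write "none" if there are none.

(Rest, Moderate); (Moderate, Heavy)

For each strategy profile, look for a profitable unilateral deviation.
(Rest, Moderate): Fleet A gets 92, best alternative 90; Fleet B gets 68, best alternative 18. No profitable deviation — NE.
(Rest, Heavy): Fleet A can switch to Light (72 → 89). Not NE.
(Light, Moderate): Fleet A can switch to Rest (49 → 92). Not NE.
(Light, Heavy): Fleet A can switch to Moderate (89 → 98). Not NE.
(Moderate, Moderate): Fleet A can switch to Rest (90 → 92). Not NE.
(Moderate, Heavy): Fleet A gets 98, best alternative 89; Fleet B gets 83, best alternative 61. No profitable deviation — NE.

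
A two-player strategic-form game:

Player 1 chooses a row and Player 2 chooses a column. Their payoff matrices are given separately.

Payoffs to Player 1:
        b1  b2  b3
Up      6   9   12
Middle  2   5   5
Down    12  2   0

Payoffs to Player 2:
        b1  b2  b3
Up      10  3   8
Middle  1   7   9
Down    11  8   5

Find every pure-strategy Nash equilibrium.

Pure NE: (Down, b1)

Player 1 against b1: payoffs 6, 2, 12 → best response Down.
Player 1 against b2: payoffs 9, 5, 2 → best response Up.
Player 1 against b3: payoffs 12, 5, 0 → best response Up.
Player 2 against Up: payoffs 10, 3, 8 → best response b1.
Player 2 against Middle: payoffs 1, 7, 9 → best response b3.
Player 2 against Down: payoffs 11, 8, 5 → best response b1.
Mutual best responses: (Down, b1).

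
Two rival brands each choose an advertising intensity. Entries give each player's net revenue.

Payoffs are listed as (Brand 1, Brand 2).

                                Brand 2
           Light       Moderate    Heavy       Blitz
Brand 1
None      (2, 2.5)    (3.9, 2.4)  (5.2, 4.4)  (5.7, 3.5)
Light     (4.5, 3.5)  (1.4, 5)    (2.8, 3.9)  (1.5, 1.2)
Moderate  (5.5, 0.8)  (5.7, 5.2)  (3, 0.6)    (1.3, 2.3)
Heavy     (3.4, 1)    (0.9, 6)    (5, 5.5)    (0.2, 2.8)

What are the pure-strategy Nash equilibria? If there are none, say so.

Brand 1 against Light: payoffs 2, 4.5, 5.5, 3.4 → best response Moderate.
Brand 1 against Moderate: payoffs 3.9, 1.4, 5.7, 0.9 → best response Moderate.
Brand 1 against Heavy: payoffs 5.2, 2.8, 3, 5 → best response None.
Brand 1 against Blitz: payoffs 5.7, 1.5, 1.3, 0.2 → best response None.
Brand 2 against None: payoffs 2.5, 2.4, 4.4, 3.5 → best response Heavy.
Brand 2 against Light: payoffs 3.5, 5, 3.9, 1.2 → best response Moderate.
Brand 2 against Moderate: payoffs 0.8, 5.2, 0.6, 2.3 → best response Moderate.
Brand 2 against Heavy: payoffs 1, 6, 5.5, 2.8 → best response Moderate.
Mutual best responses: (None, Heavy); (Moderate, Moderate).

Pure-strategy Nash equilibria: (None, Heavy) and (Moderate, Moderate)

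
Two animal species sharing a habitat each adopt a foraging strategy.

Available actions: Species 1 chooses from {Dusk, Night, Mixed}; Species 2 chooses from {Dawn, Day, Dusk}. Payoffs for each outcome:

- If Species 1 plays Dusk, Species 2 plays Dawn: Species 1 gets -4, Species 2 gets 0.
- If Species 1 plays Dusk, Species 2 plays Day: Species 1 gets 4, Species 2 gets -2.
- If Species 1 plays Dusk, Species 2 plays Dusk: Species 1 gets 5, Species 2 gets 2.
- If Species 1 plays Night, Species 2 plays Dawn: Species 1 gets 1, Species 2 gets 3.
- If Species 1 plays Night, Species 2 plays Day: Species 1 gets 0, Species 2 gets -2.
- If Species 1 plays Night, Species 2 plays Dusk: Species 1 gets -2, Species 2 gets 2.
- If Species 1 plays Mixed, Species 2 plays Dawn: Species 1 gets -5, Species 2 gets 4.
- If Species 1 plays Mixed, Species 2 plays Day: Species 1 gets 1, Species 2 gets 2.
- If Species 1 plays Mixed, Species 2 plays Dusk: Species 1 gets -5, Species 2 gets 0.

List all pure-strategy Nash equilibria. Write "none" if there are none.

Mark each player's best response to every combination of opponents' strategies; a profile where every player is best-responding is a pure Nash equilibrium.
Species 1 against Dawn: payoffs -4, 1, -5 → best response Night.
Species 1 against Day: payoffs 4, 0, 1 → best response Dusk.
Species 1 against Dusk: payoffs 5, -2, -5 → best response Dusk.
Species 2 against Dusk: payoffs 0, -2, 2 → best response Dusk.
Species 2 against Night: payoffs 3, -2, 2 → best response Dawn.
Species 2 against Mixed: payoffs 4, 2, 0 → best response Dawn.
Mutual best responses: (Dusk, Dusk); (Night, Dawn).

The pure Nash equilibria are (Dusk, Dusk); (Night, Dawn).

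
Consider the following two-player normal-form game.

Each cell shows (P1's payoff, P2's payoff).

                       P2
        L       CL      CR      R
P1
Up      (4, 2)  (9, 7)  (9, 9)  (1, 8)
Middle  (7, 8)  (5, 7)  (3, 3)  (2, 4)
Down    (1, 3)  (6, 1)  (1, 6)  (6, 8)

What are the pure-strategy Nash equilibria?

The pure Nash equilibria are (Up, CR) and (Middle, L) and (Down, R).

P1 against L: payoffs 4, 7, 1 → best response Middle.
P1 against CL: payoffs 9, 5, 6 → best response Up.
P1 against CR: payoffs 9, 3, 1 → best response Up.
P1 against R: payoffs 1, 2, 6 → best response Down.
P2 against Up: payoffs 2, 7, 9, 8 → best response CR.
P2 against Middle: payoffs 8, 7, 3, 4 → best response L.
P2 against Down: payoffs 3, 1, 6, 8 → best response R.
Mutual best responses: (Up, CR); (Middle, L); (Down, R).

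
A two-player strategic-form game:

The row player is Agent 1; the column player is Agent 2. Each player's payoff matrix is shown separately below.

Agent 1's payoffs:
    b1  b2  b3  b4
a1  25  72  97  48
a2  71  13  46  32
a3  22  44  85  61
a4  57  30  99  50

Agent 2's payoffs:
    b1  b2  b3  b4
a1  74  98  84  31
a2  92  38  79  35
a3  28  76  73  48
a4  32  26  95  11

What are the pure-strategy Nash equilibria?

Agent 1 against b1: payoffs 25, 71, 22, 57 → best response a2.
Agent 1 against b2: payoffs 72, 13, 44, 30 → best response a1.
Agent 1 against b3: payoffs 97, 46, 85, 99 → best response a4.
Agent 1 against b4: payoffs 48, 32, 61, 50 → best response a3.
Agent 2 against a1: payoffs 74, 98, 84, 31 → best response b2.
Agent 2 against a2: payoffs 92, 38, 79, 35 → best response b1.
Agent 2 against a3: payoffs 28, 76, 73, 48 → best response b2.
Agent 2 against a4: payoffs 32, 26, 95, 11 → best response b3.
Mutual best responses: (a1, b2); (a2, b1); (a4, b3).

The pure Nash equilibria are (a1, b2); (a2, b1); (a4, b3).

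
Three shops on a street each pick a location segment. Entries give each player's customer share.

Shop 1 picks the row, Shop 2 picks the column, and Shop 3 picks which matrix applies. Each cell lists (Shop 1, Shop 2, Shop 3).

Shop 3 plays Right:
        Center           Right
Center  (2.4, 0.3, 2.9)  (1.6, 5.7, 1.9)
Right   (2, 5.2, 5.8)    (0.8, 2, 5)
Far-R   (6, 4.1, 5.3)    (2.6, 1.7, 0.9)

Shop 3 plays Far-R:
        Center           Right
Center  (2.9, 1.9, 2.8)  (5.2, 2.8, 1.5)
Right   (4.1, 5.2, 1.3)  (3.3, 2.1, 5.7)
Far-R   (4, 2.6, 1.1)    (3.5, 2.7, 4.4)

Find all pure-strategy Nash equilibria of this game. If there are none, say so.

Shop 1 against (Center, Right): payoffs 2.4, 2, 6 → best response Far-R.
Shop 1 against (Center, Far-R): payoffs 2.9, 4.1, 4 → best response Right.
Shop 1 against (Right, Right): payoffs 1.6, 0.8, 2.6 → best response Far-R.
Shop 1 against (Right, Far-R): payoffs 5.2, 3.3, 3.5 → best response Center.
Shop 2 against (Center, Right): payoffs 0.3, 5.7 → best response Right.
Shop 2 against (Center, Far-R): payoffs 1.9, 2.8 → best response Right.
Shop 2 against (Right, Right): payoffs 5.2, 2 → best response Center.
Shop 2 against (Right, Far-R): payoffs 5.2, 2.1 → best response Center.
Shop 2 against (Far-R, Right): payoffs 4.1, 1.7 → best response Center.
Shop 2 against (Far-R, Far-R): payoffs 2.6, 2.7 → best response Right.
Shop 3 against (Center, Center): payoffs 2.9, 2.8 → best response Right.
Shop 3 against (Center, Right): payoffs 1.9, 1.5 → best response Right.
Shop 3 against (Right, Center): payoffs 5.8, 1.3 → best response Right.
Shop 3 against (Right, Right): payoffs 5, 5.7 → best response Far-R.
Shop 3 against (Far-R, Center): payoffs 5.3, 1.1 → best response Right.
Shop 3 against (Far-R, Right): payoffs 0.9, 4.4 → best response Far-R.
Mutual best responses: (Far-R, Center, Right).

The unique pure-strategy Nash equilibrium is (Far-R, Center, Right).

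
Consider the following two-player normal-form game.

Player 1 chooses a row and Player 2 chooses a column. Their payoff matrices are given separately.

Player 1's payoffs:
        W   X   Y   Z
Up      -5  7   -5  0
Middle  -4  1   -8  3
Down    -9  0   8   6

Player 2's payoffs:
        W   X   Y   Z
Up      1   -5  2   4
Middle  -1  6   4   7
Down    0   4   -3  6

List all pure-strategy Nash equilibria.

Pure NE: (Down, Z)

Mark each player's best response to every combination of opponents' strategies; a profile where every player is best-responding is a pure Nash equilibrium.
Player 1 against W: payoffs -5, -4, -9 → best response Middle.
Player 1 against X: payoffs 7, 1, 0 → best response Up.
Player 1 against Y: payoffs -5, -8, 8 → best response Down.
Player 1 against Z: payoffs 0, 3, 6 → best response Down.
Player 2 against Up: payoffs 1, -5, 2, 4 → best response Z.
Player 2 against Middle: payoffs -1, 6, 4, 7 → best response Z.
Player 2 against Down: payoffs 0, 4, -3, 6 → best response Z.
Mutual best responses: (Down, Z).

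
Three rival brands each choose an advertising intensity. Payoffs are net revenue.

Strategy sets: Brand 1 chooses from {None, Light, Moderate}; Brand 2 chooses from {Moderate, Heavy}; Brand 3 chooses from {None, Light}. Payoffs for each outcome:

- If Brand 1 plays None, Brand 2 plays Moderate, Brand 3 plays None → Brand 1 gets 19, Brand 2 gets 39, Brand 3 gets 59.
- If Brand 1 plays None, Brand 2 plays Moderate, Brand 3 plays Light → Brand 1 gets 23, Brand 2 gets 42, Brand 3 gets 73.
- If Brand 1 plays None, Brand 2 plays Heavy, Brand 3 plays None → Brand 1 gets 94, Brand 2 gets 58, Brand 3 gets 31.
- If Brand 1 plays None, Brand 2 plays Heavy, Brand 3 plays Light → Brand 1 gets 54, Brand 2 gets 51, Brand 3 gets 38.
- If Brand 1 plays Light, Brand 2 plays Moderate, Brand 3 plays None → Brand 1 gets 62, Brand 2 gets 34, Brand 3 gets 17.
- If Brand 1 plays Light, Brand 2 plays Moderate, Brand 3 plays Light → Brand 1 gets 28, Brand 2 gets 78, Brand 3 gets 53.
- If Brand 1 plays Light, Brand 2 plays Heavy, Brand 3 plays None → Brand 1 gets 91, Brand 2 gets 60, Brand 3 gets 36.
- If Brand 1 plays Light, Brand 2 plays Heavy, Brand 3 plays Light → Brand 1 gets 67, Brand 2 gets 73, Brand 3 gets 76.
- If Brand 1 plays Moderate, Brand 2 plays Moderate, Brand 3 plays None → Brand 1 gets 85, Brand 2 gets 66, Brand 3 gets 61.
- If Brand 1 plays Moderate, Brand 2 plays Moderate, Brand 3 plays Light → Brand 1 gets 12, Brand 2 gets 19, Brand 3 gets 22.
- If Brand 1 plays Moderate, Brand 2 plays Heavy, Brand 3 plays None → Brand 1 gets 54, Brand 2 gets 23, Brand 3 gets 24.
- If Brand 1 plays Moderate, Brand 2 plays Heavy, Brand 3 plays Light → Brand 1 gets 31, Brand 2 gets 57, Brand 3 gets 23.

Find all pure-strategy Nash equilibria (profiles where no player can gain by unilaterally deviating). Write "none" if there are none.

Pure-strategy Nash equilibria: (Light, Moderate, Light), (Moderate, Moderate, None)

Check each profile: it is a Nash equilibrium iff no player can strictly gain by switching unilaterally.
(None, Moderate, None): Brand 1 can switch to Light (19 → 62). Not NE.
(None, Moderate, Light): Brand 1 can switch to Light (23 → 28). Not NE.
(None, Heavy, None): Brand 3 can switch to Light (31 → 38). Not NE.
(None, Heavy, Light): Brand 1 can switch to Light (54 → 67). Not NE.
(Light, Moderate, None): Brand 1 can switch to Moderate (62 → 85). Not NE.
(Light, Moderate, Light): Brand 1 gets 28, best alternative 23; Brand 2 gets 78, best alternative 73; Brand 3 gets 53, best alternative 17. No profitable deviation — NE.
(Light, Heavy, None): Brand 1 can switch to None (91 → 94). Not NE.
(Light, Heavy, Light): Brand 2 can switch to Moderate (73 → 78). Not NE.
(Moderate, Moderate, None): Brand 1 gets 85, best alternative 62; Brand 2 gets 66, best alternative 23; Brand 3 gets 61, best alternative 22. No profitable deviation — NE.
(Moderate, Moderate, Light): Brand 1 can switch to None (12 → 23). Not NE.
(Moderate, Heavy, None): Brand 1 can switch to None (54 → 94). Not NE.
(Moderate, Heavy, Light): Brand 1 can switch to None (31 → 54). Not NE.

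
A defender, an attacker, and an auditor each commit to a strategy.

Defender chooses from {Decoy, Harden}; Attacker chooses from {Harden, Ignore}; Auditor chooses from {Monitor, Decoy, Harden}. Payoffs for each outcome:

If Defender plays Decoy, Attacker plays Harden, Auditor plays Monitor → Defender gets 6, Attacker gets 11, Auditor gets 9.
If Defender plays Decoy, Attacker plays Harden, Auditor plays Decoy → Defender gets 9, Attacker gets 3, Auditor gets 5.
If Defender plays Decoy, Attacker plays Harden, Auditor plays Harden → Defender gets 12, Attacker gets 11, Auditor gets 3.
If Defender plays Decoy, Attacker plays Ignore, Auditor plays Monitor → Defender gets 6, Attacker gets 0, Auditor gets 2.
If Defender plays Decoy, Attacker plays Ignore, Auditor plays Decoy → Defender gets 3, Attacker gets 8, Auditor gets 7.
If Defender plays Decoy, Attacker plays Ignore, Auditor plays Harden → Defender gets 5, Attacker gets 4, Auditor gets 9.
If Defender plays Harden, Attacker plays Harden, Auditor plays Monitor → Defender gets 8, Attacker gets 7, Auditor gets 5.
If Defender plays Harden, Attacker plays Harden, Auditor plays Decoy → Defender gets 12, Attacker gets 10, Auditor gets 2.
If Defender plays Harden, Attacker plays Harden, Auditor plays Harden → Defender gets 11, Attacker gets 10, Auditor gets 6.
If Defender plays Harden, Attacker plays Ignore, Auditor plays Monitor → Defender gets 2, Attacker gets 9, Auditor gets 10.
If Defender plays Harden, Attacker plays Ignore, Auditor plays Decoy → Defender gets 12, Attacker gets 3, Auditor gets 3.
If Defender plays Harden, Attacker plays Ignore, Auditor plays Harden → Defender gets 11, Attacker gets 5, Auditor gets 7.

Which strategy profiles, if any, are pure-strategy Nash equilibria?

(Decoy, Harden, Monitor): Defender can switch to Harden (6 → 8). Not NE.
(Decoy, Harden, Decoy): Defender can switch to Harden (9 → 12). Not NE.
(Decoy, Harden, Harden): Auditor can switch to Monitor (3 → 9). Not NE.
(Decoy, Ignore, Monitor): Attacker can switch to Harden (0 → 11). Not NE.
(Decoy, Ignore, Decoy): Defender can switch to Harden (3 → 12). Not NE.
(Decoy, Ignore, Harden): Defender can switch to Harden (5 → 11). Not NE.
(Harden, Harden, Monitor): Attacker can switch to Ignore (7 → 9). Not NE.
(Harden, Harden, Decoy): Auditor can switch to Monitor (2 → 5). Not NE.
(The remaining 4 profiles each have a profitable deviation by the same check.)

none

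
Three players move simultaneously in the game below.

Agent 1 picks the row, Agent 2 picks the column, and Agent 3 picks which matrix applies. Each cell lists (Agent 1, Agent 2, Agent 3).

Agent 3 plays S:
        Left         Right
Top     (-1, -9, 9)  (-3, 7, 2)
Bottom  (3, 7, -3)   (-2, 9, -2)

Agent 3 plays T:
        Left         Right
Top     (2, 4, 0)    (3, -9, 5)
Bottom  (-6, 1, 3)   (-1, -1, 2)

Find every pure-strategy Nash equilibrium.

none

Mark each player's best response to every combination of opponents' strategies; a profile where every player is best-responding is a pure Nash equilibrium.
Agent 1 against (Left, S): payoffs -1, 3 → best response Bottom.
Agent 1 against (Left, T): payoffs 2, -6 → best response Top.
Agent 1 against (Right, S): payoffs -3, -2 → best response Bottom.
Agent 1 against (Right, T): payoffs 3, -1 → best response Top.
Agent 2 against (Top, S): payoffs -9, 7 → best response Right.
Agent 2 against (Top, T): payoffs 4, -9 → best response Left.
Agent 2 against (Bottom, S): payoffs 7, 9 → best response Right.
Agent 2 against (Bottom, T): payoffs 1, -1 → best response Left.
Agent 3 against (Top, Left): payoffs 9, 0 → best response S.
Agent 3 against (Top, Right): payoffs 2, 5 → best response T.
Agent 3 against (Bottom, Left): payoffs -3, 3 → best response T.
Agent 3 against (Bottom, Right): payoffs -2, 2 → best response T.
No profile is a mutual best response for all players.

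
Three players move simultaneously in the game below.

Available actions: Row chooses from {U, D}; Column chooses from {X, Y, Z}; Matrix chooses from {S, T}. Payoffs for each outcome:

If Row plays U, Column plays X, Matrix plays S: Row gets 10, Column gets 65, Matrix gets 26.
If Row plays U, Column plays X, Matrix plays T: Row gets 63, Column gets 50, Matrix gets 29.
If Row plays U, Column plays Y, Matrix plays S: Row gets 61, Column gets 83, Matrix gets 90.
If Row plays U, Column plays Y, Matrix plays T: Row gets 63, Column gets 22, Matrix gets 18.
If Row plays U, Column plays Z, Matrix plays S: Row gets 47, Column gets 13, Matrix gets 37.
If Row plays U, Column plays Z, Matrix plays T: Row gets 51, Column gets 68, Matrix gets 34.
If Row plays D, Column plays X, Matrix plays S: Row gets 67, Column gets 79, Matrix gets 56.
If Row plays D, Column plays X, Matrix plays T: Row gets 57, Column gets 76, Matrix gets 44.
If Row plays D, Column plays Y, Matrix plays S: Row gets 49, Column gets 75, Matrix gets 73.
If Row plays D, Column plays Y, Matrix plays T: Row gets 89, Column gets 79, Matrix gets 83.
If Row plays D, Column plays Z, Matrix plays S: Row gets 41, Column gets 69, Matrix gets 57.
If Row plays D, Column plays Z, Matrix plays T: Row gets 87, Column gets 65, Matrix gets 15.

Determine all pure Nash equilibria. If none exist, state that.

Mark each player's best response to every combination of opponents' strategies; a profile where every player is best-responding is a pure Nash equilibrium.
Row against (X, S): payoffs 10, 67 → best response D.
Row against (X, T): payoffs 63, 57 → best response U.
Row against (Y, S): payoffs 61, 49 → best response U.
Row against (Y, T): payoffs 63, 89 → best response D.
Row against (Z, S): payoffs 47, 41 → best response U.
Row against (Z, T): payoffs 51, 87 → best response D.
Column against (U, S): payoffs 65, 83, 13 → best response Y.
Column against (U, T): payoffs 50, 22, 68 → best response Z.
Column against (D, S): payoffs 79, 75, 69 → best response X.
Column against (D, T): payoffs 76, 79, 65 → best response Y.
Matrix against (U, X): payoffs 26, 29 → best response T.
Matrix against (U, Y): payoffs 90, 18 → best response S.
Matrix against (U, Z): payoffs 37, 34 → best response S.
Matrix against (D, X): payoffs 56, 44 → best response S.
Matrix against (D, Y): payoffs 73, 83 → best response T.
Matrix against (D, Z): payoffs 57, 15 → best response S.
Mutual best responses: (U, Y, S); (D, X, S); (D, Y, T).

Pure-strategy Nash equilibria: (U, Y, S); (D, X, S); (D, Y, T)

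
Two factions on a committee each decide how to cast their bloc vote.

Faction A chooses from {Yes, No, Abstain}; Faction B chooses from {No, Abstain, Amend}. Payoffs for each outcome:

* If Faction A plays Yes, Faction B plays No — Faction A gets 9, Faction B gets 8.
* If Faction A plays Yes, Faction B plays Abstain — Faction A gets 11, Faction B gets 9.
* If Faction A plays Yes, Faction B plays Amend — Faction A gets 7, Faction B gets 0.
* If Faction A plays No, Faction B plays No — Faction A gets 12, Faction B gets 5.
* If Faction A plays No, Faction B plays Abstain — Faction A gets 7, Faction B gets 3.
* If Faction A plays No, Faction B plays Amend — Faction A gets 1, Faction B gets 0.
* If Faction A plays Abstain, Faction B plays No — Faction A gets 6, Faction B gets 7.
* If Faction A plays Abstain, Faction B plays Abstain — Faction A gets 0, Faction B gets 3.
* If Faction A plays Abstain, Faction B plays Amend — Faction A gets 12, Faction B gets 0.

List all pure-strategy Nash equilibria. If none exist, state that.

For each strategy profile, look for a profitable unilateral deviation.
(Yes, No): Faction A can switch to No (9 → 12). Not NE.
(Yes, Abstain): Faction A gets 11, best alternative 7; Faction B gets 9, best alternative 8. No profitable deviation — NE.
(Yes, Amend): Faction A can switch to Abstain (7 → 12). Not NE.
(No, No): Faction A gets 12, best alternative 9; Faction B gets 5, best alternative 3. No profitable deviation — NE.
(No, Abstain): Faction A can switch to Yes (7 → 11). Not NE.
(No, Amend): Faction A can switch to Yes (1 → 7). Not NE.
(Abstain, No): Faction A can switch to Yes (6 → 9). Not NE.
(Abstain, Abstain): Faction A can switch to Yes (0 → 11). Not NE.
(The remaining 1 profile has a profitable deviation by the same check.)

Pure-strategy Nash equilibria: (Yes, Abstain), (No, No)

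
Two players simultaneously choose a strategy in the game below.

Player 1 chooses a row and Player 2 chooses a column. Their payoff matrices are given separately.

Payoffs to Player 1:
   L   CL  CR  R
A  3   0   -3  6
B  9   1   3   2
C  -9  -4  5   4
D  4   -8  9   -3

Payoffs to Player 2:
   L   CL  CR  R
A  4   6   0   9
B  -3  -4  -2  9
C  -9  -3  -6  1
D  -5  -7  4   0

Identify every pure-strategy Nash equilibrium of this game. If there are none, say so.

Pure-strategy Nash equilibria: (A, R), (D, CR)

Check each profile: it is a Nash equilibrium iff no player can strictly gain by switching unilaterally.
(A, L): Player 1 can switch to B (3 → 9). Not NE.
(A, CL): Player 1 can switch to B (0 → 1). Not NE.
(A, CR): Player 1 can switch to B (-3 → 3). Not NE.
(A, R): Player 1 gets 6, best alternative 4; Player 2 gets 9, best alternative 6. No profitable deviation — NE.
(B, L): Player 2 can switch to CR (-3 → -2). Not NE.
(B, CL): Player 2 can switch to L (-4 → -3). Not NE.
(B, CR): Player 1 can switch to C (3 → 5). Not NE.
(B, R): Player 1 can switch to A (2 → 6). Not NE.
(C, L): Player 1 can switch to A (-9 → 3). Not NE.
(C, CL): Player 1 can switch to A (-4 → 0). Not NE.
(C, CR): Player 1 can switch to D (5 → 9). Not NE.
(D, CR): Player 1 gets 9, best alternative 5; Player 2 gets 4, best alternative 0. No profitable deviation — NE.
(The remaining 4 profiles each have a profitable deviation by the same check.)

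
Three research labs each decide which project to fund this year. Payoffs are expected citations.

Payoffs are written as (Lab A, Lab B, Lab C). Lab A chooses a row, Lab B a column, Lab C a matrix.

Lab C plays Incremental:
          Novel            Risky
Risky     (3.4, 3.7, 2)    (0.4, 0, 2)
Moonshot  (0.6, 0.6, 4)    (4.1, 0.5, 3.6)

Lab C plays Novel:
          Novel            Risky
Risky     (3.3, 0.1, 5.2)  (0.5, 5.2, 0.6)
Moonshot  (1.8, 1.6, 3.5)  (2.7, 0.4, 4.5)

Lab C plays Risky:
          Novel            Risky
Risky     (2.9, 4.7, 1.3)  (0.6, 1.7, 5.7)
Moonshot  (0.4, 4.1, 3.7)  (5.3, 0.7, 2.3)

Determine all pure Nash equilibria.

none

Mark each player's best response to every combination of opponents' strategies; a profile where every player is best-responding is a pure Nash equilibrium.
Lab A against (Novel, Incremental): payoffs 3.4, 0.6 → best response Risky.
Lab A against (Novel, Novel): payoffs 3.3, 1.8 → best response Risky.
Lab A against (Novel, Risky): payoffs 2.9, 0.4 → best response Risky.
Lab A against (Risky, Incremental): payoffs 0.4, 4.1 → best response Moonshot.
Lab A against (Risky, Novel): payoffs 0.5, 2.7 → best response Moonshot.
Lab A against (Risky, Risky): payoffs 0.6, 5.3 → best response Moonshot.
Lab B against (Risky, Incremental): payoffs 3.7, 0 → best response Novel.
Lab B against (Risky, Novel): payoffs 0.1, 5.2 → best response Risky.
Lab B against (Risky, Risky): payoffs 4.7, 1.7 → best response Novel.
Lab B against (Moonshot, Incremental): payoffs 0.6, 0.5 → best response Novel.
Lab B against (Moonshot, Novel): payoffs 1.6, 0.4 → best response Novel.
Lab B against (Moonshot, Risky): payoffs 4.1, 0.7 → best response Novel.
Lab C against (Risky, Novel): payoffs 2, 5.2, 1.3 → best response Novel.
Lab C against (Risky, Risky): payoffs 2, 0.6, 5.7 → best response Risky.
Lab C against (Moonshot, Novel): payoffs 4, 3.5, 3.7 → best response Incremental.
Lab C against (Moonshot, Risky): payoffs 3.6, 4.5, 2.3 → best response Novel.
No profile is a mutual best response for all players.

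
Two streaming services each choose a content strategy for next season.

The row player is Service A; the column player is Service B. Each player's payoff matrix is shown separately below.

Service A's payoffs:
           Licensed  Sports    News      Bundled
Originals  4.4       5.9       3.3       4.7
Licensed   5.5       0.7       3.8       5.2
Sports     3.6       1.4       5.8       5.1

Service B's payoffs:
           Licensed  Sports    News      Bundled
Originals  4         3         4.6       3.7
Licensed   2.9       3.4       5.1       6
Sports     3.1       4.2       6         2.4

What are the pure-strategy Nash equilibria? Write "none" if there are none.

Service A against Licensed: payoffs 4.4, 5.5, 3.6 → best response Licensed.
Service A against Sports: payoffs 5.9, 0.7, 1.4 → best response Originals.
Service A against News: payoffs 3.3, 3.8, 5.8 → best response Sports.
Service A against Bundled: payoffs 4.7, 5.2, 5.1 → best response Licensed.
Service B against Originals: payoffs 4, 3, 4.6, 3.7 → best response News.
Service B against Licensed: payoffs 2.9, 3.4, 5.1, 6 → best response Bundled.
Service B against Sports: payoffs 3.1, 4.2, 6, 2.4 → best response News.
Mutual best responses: (Licensed, Bundled); (Sports, News).

(Licensed, Bundled), (Sports, News)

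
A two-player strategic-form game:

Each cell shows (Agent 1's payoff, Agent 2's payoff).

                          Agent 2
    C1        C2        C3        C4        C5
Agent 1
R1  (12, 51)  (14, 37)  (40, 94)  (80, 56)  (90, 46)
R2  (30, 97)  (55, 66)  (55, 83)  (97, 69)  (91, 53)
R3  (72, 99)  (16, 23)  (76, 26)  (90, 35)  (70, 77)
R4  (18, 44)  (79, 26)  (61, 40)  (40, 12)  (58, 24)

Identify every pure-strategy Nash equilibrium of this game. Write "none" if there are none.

The unique pure-strategy Nash equilibrium is (R3, C1).

(R1, C1): Agent 1 can switch to R2 (12 → 30). Not NE.
(R1, C2): Agent 1 can switch to R2 (14 → 55). Not NE.
(R1, C3): Agent 1 can switch to R2 (40 → 55). Not NE.
(R1, C4): Agent 1 can switch to R2 (80 → 97). Not NE.
(R1, C5): Agent 1 can switch to R2 (90 → 91). Not NE.
(R2, C1): Agent 1 can switch to R3 (30 → 72). Not NE.
(R2, C2): Agent 1 can switch to R4 (55 → 79). Not NE.
(R2, C3): Agent 1 can switch to R3 (55 → 76). Not NE.
(R3, C1): Agent 1 gets 72, best alternative 30; Agent 2 gets 99, best alternative 77. No profitable deviation — NE.
(The remaining 11 profiles each have a profitable deviation by the same check.)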